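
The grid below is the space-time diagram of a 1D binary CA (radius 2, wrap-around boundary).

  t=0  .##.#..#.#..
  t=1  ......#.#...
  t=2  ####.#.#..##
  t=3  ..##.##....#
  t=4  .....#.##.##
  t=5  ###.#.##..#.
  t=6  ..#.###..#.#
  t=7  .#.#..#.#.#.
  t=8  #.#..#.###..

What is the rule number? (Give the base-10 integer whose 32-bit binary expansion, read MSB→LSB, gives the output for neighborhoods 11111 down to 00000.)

1902480405

  ##### -> .   bit 31 = 0  t=2,i=0
  ####. -> #   bit 30 = 1  t=2,i=2
  ###.# -> #   bit 29 = 1  t=2,i=3
  ###.. -> #   bit 28 = 1  t=6,i=6
  ##.## -> .   bit 27 = 0  t=3,i=4
  ##.#. -> .   bit 26 = 0  t=0,i=3
  ##..# -> .   bit 25 = 0  t=5,i=8
  ##... -> #   bit 24 = 1  t=3,i=7
  #.### -> .   bit 23 = 0  t=5,i=0
  #.##. -> #   bit 22 = 1  t=3,i=5
  #.#.# -> #   bit 21 = 1  t=2,i=5
  #.#.. -> .   bit 20 = 0  t=0,i=4
  #..## -> .   bit 19 = 0  t=2,i=9
  #..#. -> #   bit 18 = 1  t=0,i=6
  #...# -> .   bit 17 = 0  t=0,i=11
  #.... -> #   bit 16 = 1  t=1,i=10
  .#### -> #   bit 15 = 1  t=2,i=11
  .###. -> .   bit 14 = 0  t=5,i=1
  .##.# -> .   bit 13 = 0  t=0,i=2
  .##.. -> .   bit 12 = 0  t=3,i=6
  .#.## -> #   bit 11 = 1  t=4,i=6
  .#.#. -> #   bit 10 = 1  t=0,i=8
  .#..# -> .   bit 9 = 0  t=0,i=5
  .#... -> .   bit 8 = 0  t=0,i=10
  ..### -> .   bit 7 = 0  t=2,i=10
  ..##. -> .   bit 6 = 0  t=0,i=1
  ..#.# -> .   bit 5 = 0  t=0,i=7
  ..#.. -> #   bit 4 = 1  t=3,i=11
  ...## -> .   bit 3 = 0  t=0,i=0
  ...#. -> #   bit 2 = 1  t=1,i=5
  ....# -> .   bit 1 = 0  t=1,i=4
  ..... -> #   bit 0 = 1  t=1,i=0
  bits 01110001011001011000110000010101 = 1902480405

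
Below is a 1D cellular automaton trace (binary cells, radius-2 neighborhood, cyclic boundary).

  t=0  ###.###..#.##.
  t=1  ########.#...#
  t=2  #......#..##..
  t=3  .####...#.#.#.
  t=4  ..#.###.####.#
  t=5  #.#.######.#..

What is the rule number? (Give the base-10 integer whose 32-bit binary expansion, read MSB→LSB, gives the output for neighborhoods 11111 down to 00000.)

  ##### -> .   bit 31 = 0  t=1,i=1
  ####. -> .   bit 30 = 0  t=1,i=6
  ###.# -> #   bit 29 = 1  t=0,i=2
  ###.. -> #   bit 28 = 1  t=0,i=6
  ##.## -> #   bit 27 = 1  t=0,i=3
  ##.#. -> .   bit 26 = 0  t=1,i=8
  ##..# -> #   bit 25 = 1  t=0,i=7
  ##... -> #   bit 24 = 1  t=3,i=5
  #.### -> #   bit 23 = 1  t=0,i=0
  #.##. -> .   bit 22 = 0  t=0,i=11
  #.#.# -> #   bit 21 = 1  t=3,i=10
  #.#.. -> .   bit 20 = 0  t=1,i=9
  #..## -> .   bit 19 = 0  t=2,i=9
  #..#. -> .   bit 18 = 0  t=0,i=8
  #...# -> #   bit 17 = 1  t=1,i=11
  #.... -> #   bit 16 = 1  t=2,i=2
  .#### -> #   bit 15 = 1  t=1,i=0
  .###. -> #   bit 14 = 1  t=0,i=1
  .##.# -> .   bit 13 = 0  t=0,i=12
  .##.. -> .   bit 12 = 0  t=2,i=11
  .#.## -> .   bit 11 = 0  t=0,i=10
  .#.#. -> #   bit 10 = 1  t=3,i=9
  .#..# -> #   bit 9 = 1  t=2,i=8
  .#... -> #   bit 8 = 1  t=1,i=10
  ..### -> .   bit 7 = 0  t=1,i=13
  ..##. -> #   bit 6 = 1  t=2,i=10
  ..#.# -> #   bit 5 = 1  t=0,i=9
  ..#.. -> .   bit 4 = 0  t=2,i=0
  ...## -> .   bit 3 = 0  t=1,i=12
  ...#. -> .   bit 2 = 0  t=2,i=6
  ....# -> .   bit 1 = 0  t=2,i=5
  ..... -> #   bit 0 = 1  t=2,i=3
  bits 00111011101000111100011101100001 = 1000589153

1000589153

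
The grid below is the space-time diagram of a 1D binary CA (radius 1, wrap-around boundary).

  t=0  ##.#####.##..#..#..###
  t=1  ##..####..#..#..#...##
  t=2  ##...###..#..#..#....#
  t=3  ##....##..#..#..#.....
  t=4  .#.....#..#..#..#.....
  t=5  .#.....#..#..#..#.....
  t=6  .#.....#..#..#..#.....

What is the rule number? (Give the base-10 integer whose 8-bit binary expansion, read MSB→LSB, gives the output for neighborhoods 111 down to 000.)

196

  ### -> #   bit 7 = 1  t=0,i=0
  ##. -> #   bit 6 = 1  t=0,i=1
  #.# -> .   bit 5 = 0  t=0,i=2
  #.. -> .   bit 4 = 0  t=0,i=11
  .## -> .   bit 3 = 0  t=0,i=3
  .#. -> #   bit 2 = 1  t=0,i=13
  ..# -> .   bit 1 = 0  t=0,i=12
  ... -> .   bit 0 = 0  t=1,i=18
  bits 11000100 = 196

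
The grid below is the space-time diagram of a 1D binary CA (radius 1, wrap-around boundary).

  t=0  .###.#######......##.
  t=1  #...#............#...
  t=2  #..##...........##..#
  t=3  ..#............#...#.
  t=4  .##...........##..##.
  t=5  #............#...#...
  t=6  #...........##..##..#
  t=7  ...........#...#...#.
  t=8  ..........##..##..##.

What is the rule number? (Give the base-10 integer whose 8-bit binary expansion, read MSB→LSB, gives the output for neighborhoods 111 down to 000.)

38

  [7] ### => .  t=0,i=2
  [6] ##. => .  t=0,i=3
  [5] #.# => #  t=0,i=4
  [4] #.. => .  t=0,i=12
  [3] .## => .  t=0,i=1
  [2] .#. => #  t=1,i=0
  [1] ..# => #  t=0,i=0
  [0] ... => .  t=0,i=13
  bits 00100110 = 38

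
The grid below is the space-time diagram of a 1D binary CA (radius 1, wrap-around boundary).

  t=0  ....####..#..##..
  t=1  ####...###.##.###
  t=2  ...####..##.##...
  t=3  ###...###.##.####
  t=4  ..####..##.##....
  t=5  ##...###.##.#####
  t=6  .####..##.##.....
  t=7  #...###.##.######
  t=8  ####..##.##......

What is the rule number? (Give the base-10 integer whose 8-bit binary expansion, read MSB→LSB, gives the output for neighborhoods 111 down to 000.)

  nb ###: next=.  (t=0,i=5, bit7=0)
  nb ##.: next=#  (t=0,i=7, bit6=1)
  nb #.#: next=#  (t=1,i=10, bit5=1)
  nb #..: next=#  (t=0,i=8, bit4=1)
  nb .##: next=.  (t=0,i=4, bit3=0)
  nb .#.: next=.  (t=0,i=10, bit2=0)
  nb ..#: next=#  (t=0,i=3, bit1=1)
  nb ...: next=#  (t=0,i=0, bit0=1)
  bits 01110011 = 115

115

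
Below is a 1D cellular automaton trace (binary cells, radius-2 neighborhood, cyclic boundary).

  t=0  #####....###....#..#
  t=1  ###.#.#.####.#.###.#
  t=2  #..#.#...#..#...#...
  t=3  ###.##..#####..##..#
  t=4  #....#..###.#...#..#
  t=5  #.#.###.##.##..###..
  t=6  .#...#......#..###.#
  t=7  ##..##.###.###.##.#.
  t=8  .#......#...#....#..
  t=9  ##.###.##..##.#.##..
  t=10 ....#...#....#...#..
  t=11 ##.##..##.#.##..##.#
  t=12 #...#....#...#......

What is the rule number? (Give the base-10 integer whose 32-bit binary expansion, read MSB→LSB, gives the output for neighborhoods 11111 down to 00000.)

2484459165

  #####|#  b31=1 t=0,i=1
  ####.|.  b30=0 t=0,i=3
  ###.#|.  b29=0 t=1,i=2
  ###..|#  b28=1 t=0,i=4
  ##.##|.  b27=0 t=1,i=18
  ##.#.|#  b26=1 t=1,i=3
  ##..#|.  b25=0 t=3,i=6
  ##...|.  b24=0 t=0,i=5
  #.###|.  b23=0 t=1,i=8
  #.##.|.  b22=0 t=3,i=4
  #.#.#|.  b21=0 t=1,i=4
  #.#..|#  b20=1 t=2,i=5
  #..##|.  b19=0 t=0,i=18
  #..#.|#  b18=1 t=2,i=2
  #...#|.  b17=0 t=2,i=7
  #....|#  b16=1 t=0,i=6
  .####|#  b15=1 t=0,i=0
  .###.|#  b14=1 t=0,i=10
  .##.#|.  b13=0 t=5,i=9
  .##..|#  b12=1 t=3,i=5
  .#.##|.  b11=0 t=1,i=7
  .#.#.|#  b10=1 t=1,i=5
  .#..#|#  b9=1 t=0,i=17
  .#...|.  b8=0 t=2,i=6
  ..###|#  b7=1 t=0,i=9
  ..##.|.  b6=0 t=3,i=15
  ..#.#|.  b5=0 t=2,i=3
  ..#..|#  b4=1 t=0,i=16
  ...##|#  b3=1 t=0,i=8
  ...#.|#  b2=1 t=0,i=15
  ....#|.  b1=0 t=0,i=7
  .....|#  b0=1 t=6,i=8
  bits 10010100000101011101011010011101 = 2484459165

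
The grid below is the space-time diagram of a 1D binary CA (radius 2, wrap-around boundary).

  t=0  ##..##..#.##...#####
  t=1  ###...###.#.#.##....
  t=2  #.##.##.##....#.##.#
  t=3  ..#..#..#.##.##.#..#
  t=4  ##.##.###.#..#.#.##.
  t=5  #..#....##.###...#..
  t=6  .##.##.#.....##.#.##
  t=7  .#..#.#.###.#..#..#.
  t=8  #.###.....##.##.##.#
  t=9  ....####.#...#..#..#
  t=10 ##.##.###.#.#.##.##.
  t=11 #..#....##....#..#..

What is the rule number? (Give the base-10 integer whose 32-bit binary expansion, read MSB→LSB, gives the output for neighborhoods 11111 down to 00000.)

  ##### -> .   bit 31 = 0  t=0,i=17
  ####. -> #   bit 30 = 1  t=0,i=0
  ###.# -> #   bit 29 = 1  t=1,i=8
  ###.. -> #   bit 28 = 1  t=0,i=1
  ##.## -> .   bit 27 = 0  t=2,i=1
  ##.#. -> #   bit 26 = 1  t=1,i=9
  ##..# -> #   bit 25 = 1  t=0,i=2
  ##... -> #   bit 24 = 1  t=0,i=12
  #.### -> .   bit 23 = 0  t=4,i=6
  #.##. -> #   bit 22 = 1  t=0,i=10
  #.#.# -> .   bit 21 = 0  t=1,i=10
  #.#.. -> .   bit 20 = 0  t=3,i=16
  #..## -> .   bit 19 = 0  t=0,i=3
  #..#. -> #   bit 18 = 1  t=0,i=7
  #...# -> .   bit 17 = 0  t=0,i=13
  #.... -> #   bit 16 = 1  t=1,i=17
  .#### -> .   bit 15 = 0  t=0,i=16
  .###. -> .   bit 14 = 0  t=1,i=1
  .##.# -> .   bit 13 = 0  t=2,i=0
  .##.. -> .   bit 12 = 0  t=0,i=5
  .#.## -> .   bit 11 = 0  t=0,i=9
  .#.#. -> .   bit 10 = 0  t=1,i=11
  .#..# -> #   bit 9 = 1  t=3,i=0
  .#... -> #   bit 8 = 1  t=5,i=4
  ..### -> #   bit 7 = 1  t=0,i=15
  ..##. -> .   bit 6 = 0  t=0,i=4
  ..#.# -> #   bit 5 = 1  t=0,i=8
  ..#.. -> .   bit 4 = 0  t=3,i=2
  ...## -> #   bit 3 = 1  t=0,i=14
  ...#. -> #   bit 2 = 1  t=2,i=13
  ....# -> .   bit 1 = 0  t=1,i=18
  ..... -> #   bit 0 = 1  t=6,i=10
  bits 01110111010001010000001110101101 = 2001011629

2001011629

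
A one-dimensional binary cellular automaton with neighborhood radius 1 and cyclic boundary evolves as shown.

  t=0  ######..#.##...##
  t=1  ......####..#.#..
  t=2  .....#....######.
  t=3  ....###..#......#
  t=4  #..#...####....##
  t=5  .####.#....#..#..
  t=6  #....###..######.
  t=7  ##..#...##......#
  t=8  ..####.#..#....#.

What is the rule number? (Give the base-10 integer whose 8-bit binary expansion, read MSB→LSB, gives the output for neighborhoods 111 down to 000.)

  ### -> .   bit 7 = 0  t=0,i=0
  ##. -> .   bit 6 = 0  t=0,i=5
  #.# -> #   bit 5 = 1  t=0,i=9
  #.. -> #   bit 4 = 1  t=0,i=6
  .## -> .   bit 3 = 0  t=0,i=10
  .#. -> #   bit 2 = 1  t=0,i=8
  ..# -> #   bit 1 = 1  t=0,i=7
  ... -> .   bit 0 = 0  t=0,i=13
  bits 00110110 = 54

54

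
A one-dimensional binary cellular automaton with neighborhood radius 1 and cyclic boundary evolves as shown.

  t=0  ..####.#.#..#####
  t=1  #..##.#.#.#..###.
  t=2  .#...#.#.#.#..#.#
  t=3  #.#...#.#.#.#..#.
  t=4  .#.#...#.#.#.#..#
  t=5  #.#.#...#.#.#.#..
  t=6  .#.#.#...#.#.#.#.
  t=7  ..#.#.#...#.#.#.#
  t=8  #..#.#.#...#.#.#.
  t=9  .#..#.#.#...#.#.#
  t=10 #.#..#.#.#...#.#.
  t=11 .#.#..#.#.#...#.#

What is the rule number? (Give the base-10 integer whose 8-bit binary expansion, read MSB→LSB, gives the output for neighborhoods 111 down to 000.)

  nb ###: next=#  (t=0,i=3, bit7=1)
  nb ##.: next=.  (t=0,i=5, bit6=0)
  nb #.#: next=#  (t=0,i=6, bit5=1)
  nb #..: next=#  (t=0,i=0, bit4=1)
  nb .##: next=.  (t=0,i=2, bit3=0)
  nb .#.: next=.  (t=0,i=7, bit2=0)
  nb ..#: next=.  (t=0,i=1, bit1=0)
  nb ...: next=.  (t=2,i=3, bit0=0)
  bits 10110000 = 176

176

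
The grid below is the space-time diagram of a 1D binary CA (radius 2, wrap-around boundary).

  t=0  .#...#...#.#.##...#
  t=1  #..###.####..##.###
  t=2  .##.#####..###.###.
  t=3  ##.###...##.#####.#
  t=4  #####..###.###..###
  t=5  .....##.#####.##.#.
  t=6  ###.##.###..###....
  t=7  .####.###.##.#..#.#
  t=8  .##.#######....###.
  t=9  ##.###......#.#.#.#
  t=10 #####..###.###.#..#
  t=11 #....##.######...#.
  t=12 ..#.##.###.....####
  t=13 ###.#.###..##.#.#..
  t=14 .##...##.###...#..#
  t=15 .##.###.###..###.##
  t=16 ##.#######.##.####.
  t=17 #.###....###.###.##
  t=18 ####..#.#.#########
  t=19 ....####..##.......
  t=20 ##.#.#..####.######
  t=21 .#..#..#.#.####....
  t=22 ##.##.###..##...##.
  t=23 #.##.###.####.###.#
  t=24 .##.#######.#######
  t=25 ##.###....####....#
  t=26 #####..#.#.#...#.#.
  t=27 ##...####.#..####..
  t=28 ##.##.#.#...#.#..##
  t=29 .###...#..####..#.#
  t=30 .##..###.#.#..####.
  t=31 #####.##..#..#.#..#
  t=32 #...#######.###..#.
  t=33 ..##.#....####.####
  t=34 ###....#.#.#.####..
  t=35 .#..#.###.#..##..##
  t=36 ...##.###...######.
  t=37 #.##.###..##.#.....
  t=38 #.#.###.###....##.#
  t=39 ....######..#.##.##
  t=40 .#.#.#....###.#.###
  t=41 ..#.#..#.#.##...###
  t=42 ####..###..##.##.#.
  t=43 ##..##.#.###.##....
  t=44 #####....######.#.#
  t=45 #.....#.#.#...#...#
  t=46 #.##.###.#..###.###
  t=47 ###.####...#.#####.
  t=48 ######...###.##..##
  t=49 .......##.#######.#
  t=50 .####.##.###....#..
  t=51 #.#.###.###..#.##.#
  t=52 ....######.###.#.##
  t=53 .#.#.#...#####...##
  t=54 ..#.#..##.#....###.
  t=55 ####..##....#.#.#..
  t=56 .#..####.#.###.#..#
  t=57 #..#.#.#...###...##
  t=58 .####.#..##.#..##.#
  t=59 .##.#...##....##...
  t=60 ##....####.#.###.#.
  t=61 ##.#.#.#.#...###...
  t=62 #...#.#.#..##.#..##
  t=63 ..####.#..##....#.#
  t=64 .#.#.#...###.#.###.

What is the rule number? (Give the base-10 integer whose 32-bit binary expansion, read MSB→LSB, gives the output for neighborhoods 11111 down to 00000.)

  #####|.  b31=0 t=2,i=6
  ####.|.  b30=0 t=1,i=9
  ###.#|#  b29=1 t=1,i=5
  ###..|.  b28=0 t=1,i=0
  ##.##|#  b27=1 t=1,i=6
  ##.#.|.  b26=0 t=5,i=16
  ##..#|#  b25=1 t=1,i=1
  ##...|.  b24=0 t=0,i=15
  #.###|#  b23=1 t=1,i=7
  #.##.|#  b22=1 t=0,i=13
  #.#.#|.  b21=0 t=0,i=11
  #.#..|.  b20=0 t=0,i=1
  #..##|#  b19=1 t=1,i=2
  #..#.|#  b18=1 t=7,i=15
  #...#|#  b17=1 t=0,i=3
  #....|#  b16=1 t=5,i=0
  .####|#  b15=1 t=1,i=8
  .###.|#  b14=1 t=1,i=4
  .##.#|.  b13=0 t=1,i=14
  .##..|#  b12=1 t=0,i=14
  .#.##|.  b11=0 t=0,i=12
  .#.#.|#  b10=1 t=0,i=0
  .#..#|.  b9=0 t=7,i=14
  .#...|.  b8=0 t=0,i=2
  ..###|.  b7=0 t=1,i=3
  ..##.|#  b6=1 t=1,i=13
  ..#.#|#  b5=1 t=0,i=9
  ..#..|#  b4=1 t=0,i=5
  ...##|#  b3=1 t=3,i=8
  ...#.|#  b2=1 t=0,i=4
  ....#|.  b1=0 t=5,i=3
  .....|#  b0=1 t=5,i=1
  bits 00101010110011111101010001111101 = 718263421

718263421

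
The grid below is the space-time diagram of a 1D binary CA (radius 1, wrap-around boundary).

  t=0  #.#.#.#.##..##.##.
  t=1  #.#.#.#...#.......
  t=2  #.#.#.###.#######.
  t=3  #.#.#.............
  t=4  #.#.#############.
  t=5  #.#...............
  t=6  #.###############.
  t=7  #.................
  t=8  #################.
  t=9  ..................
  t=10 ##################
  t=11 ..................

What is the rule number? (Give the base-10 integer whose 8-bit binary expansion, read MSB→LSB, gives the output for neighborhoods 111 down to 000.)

  [7] ### => .  t=2,i=7
  [6] ##. => .  t=0,i=9
  [5] #.# => .  t=0,i=1
  [4] #.. => #  t=0,i=10
  [3] .## => .  t=0,i=8
  [2] .#. => #  t=0,i=0
  [1] ..# => .  t=0,i=11
  [0] ... => #  t=1,i=8
  bits 00010101 = 21

21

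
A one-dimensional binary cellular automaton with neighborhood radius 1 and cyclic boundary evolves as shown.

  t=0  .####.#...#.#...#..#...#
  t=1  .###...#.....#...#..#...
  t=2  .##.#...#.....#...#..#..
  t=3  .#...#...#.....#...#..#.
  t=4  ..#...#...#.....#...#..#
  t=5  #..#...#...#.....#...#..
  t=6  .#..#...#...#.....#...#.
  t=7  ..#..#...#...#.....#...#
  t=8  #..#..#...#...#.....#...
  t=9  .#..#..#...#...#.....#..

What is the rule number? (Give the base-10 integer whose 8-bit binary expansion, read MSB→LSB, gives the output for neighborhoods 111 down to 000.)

152

  ###|#  b7=1 t=0,i=2
  ##.|.  b6=0 t=0,i=4
  #.#|.  b5=0 t=0,i=0
  #..|#  b4=1 t=0,i=7
  .##|#  b3=1 t=0,i=1
  .#.|.  b2=0 t=0,i=6
  ..#|.  b1=0 t=0,i=9
  ...|.  b0=0 t=0,i=8
  bits 10011000 = 152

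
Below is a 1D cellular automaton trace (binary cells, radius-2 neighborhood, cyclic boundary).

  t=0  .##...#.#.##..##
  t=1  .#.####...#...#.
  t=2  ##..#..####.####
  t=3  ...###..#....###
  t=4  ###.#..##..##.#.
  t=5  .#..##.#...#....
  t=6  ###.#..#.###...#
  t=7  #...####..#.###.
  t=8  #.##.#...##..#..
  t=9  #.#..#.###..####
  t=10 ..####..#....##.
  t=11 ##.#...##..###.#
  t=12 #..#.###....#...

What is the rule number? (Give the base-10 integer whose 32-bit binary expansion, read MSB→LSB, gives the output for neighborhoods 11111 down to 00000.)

2169946750

  nb #####: next=#  (t=2,i=14, bit31=1)
  nb ####.: next=.  (t=1,i=5, bit30=0)
  nb ###.#: next=.  (t=2,i=10, bit29=0)
  nb ###..: next=.  (t=1,i=6, bit28=0)
  nb ##.##: next=.  (t=0,i=0, bit27=0)
  nb ##.#.: next=.  (t=4,i=3, bit26=0)
  nb ##..#: next=.  (t=0,i=12, bit25=0)
  nb ##...: next=#  (t=0,i=3, bit24=1)
  nb #.###: next=.  (t=1,i=3, bit23=0)
  nb #.##.: next=#  (t=0,i=1, bit22=1)
  nb #.#.#: next=.  (t=0,i=8, bit21=0)
  nb #.#..: next=#  (t=4,i=4, bit20=1)
  nb #..##: next=.  (t=0,i=13, bit19=0)
  nb #..#.: next=#  (t=1,i=0, bit18=1)
  nb #...#: next=#  (t=0,i=4, bit17=1)
  nb #....: next=.  (t=3,i=10, bit16=0)
  nb .####: next=#  (t=1,i=4, bit15=1)
  nb .###.: next=#  (t=3,i=4, bit14=1)
  nb .##.#: next=.  (t=0,i=15, bit13=0)
  nb .##..: next=.  (t=0,i=2, bit12=0)
  nb .#.##: next=.  (t=0,i=9, bit11=0)
  nb .#.#.: next=.  (t=0,i=7, bit10=0)
  nb .#..#: next=#  (t=1,i=15, bit9=1)
  nb .#...: next=.  (t=1,i=11, bit8=0)
  nb ..###: next=.  (t=2,i=7, bit7=0)
  nb ..##.: next=#  (t=0,i=14, bit6=1)
  nb ..#.#: next=#  (t=0,i=6, bit5=1)
  nb ..#..: next=#  (t=1,i=10, bit4=1)
  nb ...##: next=#  (t=3,i=2, bit3=1)
  nb ...#.: next=#  (t=0,i=5, bit2=1)
  nb ....#: next=#  (t=3,i=11, bit1=1)
  nb .....: next=.  (t=5,i=14, bit0=0)
  bits 10000001010101101100001001111110 = 2169946750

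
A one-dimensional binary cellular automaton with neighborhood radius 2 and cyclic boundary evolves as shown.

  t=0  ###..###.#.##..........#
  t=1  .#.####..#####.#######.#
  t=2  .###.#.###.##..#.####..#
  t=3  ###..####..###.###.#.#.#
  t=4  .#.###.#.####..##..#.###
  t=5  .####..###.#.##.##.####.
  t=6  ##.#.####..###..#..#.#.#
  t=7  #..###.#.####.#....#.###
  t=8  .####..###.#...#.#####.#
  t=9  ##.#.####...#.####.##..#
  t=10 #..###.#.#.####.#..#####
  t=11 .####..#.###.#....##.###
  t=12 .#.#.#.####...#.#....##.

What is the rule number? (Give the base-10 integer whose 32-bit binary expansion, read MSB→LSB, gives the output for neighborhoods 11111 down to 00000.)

3286784423

  nb #####: next=#  (t=1,i=11, bit31=1)
  nb ####.: next=#  (t=0,i=1, bit30=1)
  nb ###.#: next=.  (t=0,i=7, bit29=0)
  nb ###..: next=.  (t=0,i=2, bit28=0)
  nb ##.##: next=.  (t=1,i=14, bit27=0)
  nb ##.#.: next=.  (t=0,i=8, bit26=0)
  nb ##..#: next=#  (t=0,i=3, bit25=1)
  nb ##...: next=#  (t=0,i=13, bit24=1)
  nb #.###: next=#  (t=1,i=3, bit23=1)
  nb #.##.: next=#  (t=0,i=11, bit22=1)
  nb #.#.#: next=#  (t=0,i=9, bit21=1)
  nb #.#..: next=.  (t=7,i=14, bit20=0)
  nb #..##: next=#  (t=0,i=4, bit19=1)
  nb #..#.: next=.  (t=2,i=14, bit18=0)
  nb #...#: next=.  (t=8,i=13, bit17=0)
  nb #....: next=.  (t=0,i=14, bit16=0)
  nb .####: next=.  (t=0,i=0, bit15=0)
  nb .###.: next=#  (t=0,i=6, bit14=1)
  nb .##.#: next=.  (t=5,i=14, bit13=0)
  nb .##..: next=#  (t=0,i=12, bit12=1)
  nb .#.##: next=#  (t=0,i=10, bit11=1)
  nb .#.#.: next=.  (t=1,i=0, bit10=0)
  nb .#..#: next=.  (t=6,i=17, bit9=0)
  nb .#...: next=#  (t=7,i=15, bit8=1)
  nb ..###: next=#  (t=0,i=5, bit7=1)
  nb ..##.: next=.  (t=4,i=15, bit6=0)
  nb ..#.#: next=#  (t=2,i=15, bit5=1)
  nb ..#..: next=.  (t=6,i=16, bit4=0)
  nb ...##: next=.  (t=0,i=22, bit3=0)
  nb ...#.: next=#  (t=7,i=18, bit2=1)
  nb ....#: next=#  (t=0,i=21, bit1=1)
  nb .....: next=#  (t=0,i=15, bit0=1)
  bits 11000011111010000101100110100111 = 3286784423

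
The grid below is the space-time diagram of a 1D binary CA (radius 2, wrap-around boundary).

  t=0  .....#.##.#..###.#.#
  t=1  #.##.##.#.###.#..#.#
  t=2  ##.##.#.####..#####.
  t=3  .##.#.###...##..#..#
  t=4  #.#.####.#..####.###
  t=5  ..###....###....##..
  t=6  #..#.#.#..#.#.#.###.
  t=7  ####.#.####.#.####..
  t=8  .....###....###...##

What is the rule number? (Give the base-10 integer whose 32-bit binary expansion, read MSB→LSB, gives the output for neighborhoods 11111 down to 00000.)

  #####|#  b31=1 t=2,i=16
  ####.|.  b30=0 t=2,i=10
  ###.#|.  b29=0 t=0,i=15
  ###..|.  b28=0 t=2,i=11
  ##.##|#  b27=1 t=1,i=1
  ##.#.|.  b26=0 t=0,i=9
  ##..#|#  b25=1 t=2,i=12
  ##...|#  b24=1 t=3,i=9
  #.###|#  b23=1 t=1,i=10
  #.##.|.  b22=0 t=0,i=7
  #.#.#|#  b21=1 t=0,i=17
  #.#..|#  b20=1 t=0,i=10
  #..##|#  b19=1 t=0,i=12
  #..#.|#  b18=1 t=1,i=16
  #...#|.  b17=0 t=3,i=10
  #....|.  b16=0 t=0,i=1
  .####|.  b15=0 t=2,i=9
  .###.|#  b14=1 t=0,i=14
  .##.#|#  b13=1 t=0,i=8
  .##..|#  b12=1 t=3,i=13
  .#.##|#  b11=1 t=0,i=6
  .#.#.|.  b10=0 t=0,i=18
  .#..#|#  b9=1 t=0,i=11
  .#...|#  b8=1 t=0,i=0
  ..###|.  b7=0 t=0,i=13
  ..##.|#  b6=1 t=3,i=12
  ..#.#|#  b5=1 t=0,i=5
  ..#..|.  b4=0 t=3,i=16
  ...##|.  b3=0 t=3,i=11
  ...#.|.  b2=0 t=0,i=4
  ....#|#  b1=1 t=0,i=3
  .....|#  b0=1 t=0,i=2
  bits 10001011101111000111101101100011 = 2344385379

2344385379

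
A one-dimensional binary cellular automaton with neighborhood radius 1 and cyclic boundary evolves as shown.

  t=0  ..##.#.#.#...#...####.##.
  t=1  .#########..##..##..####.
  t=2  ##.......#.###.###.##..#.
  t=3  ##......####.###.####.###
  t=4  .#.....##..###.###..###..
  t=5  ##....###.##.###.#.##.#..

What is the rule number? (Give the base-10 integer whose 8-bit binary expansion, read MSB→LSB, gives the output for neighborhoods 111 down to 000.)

110

  ### -> .   bit 7 = 0  t=0,i=18
  ##. -> #   bit 6 = 1  t=0,i=3
  #.# -> #   bit 5 = 1  t=0,i=4
  #.. -> .   bit 4 = 0  t=0,i=10
  .## -> #   bit 3 = 1  t=0,i=2
  .#. -> #   bit 2 = 1  t=0,i=5
  ..# -> #   bit 1 = 1  t=0,i=1
  ... -> .   bit 0 = 0  t=0,i=0
  bits 01101110 = 110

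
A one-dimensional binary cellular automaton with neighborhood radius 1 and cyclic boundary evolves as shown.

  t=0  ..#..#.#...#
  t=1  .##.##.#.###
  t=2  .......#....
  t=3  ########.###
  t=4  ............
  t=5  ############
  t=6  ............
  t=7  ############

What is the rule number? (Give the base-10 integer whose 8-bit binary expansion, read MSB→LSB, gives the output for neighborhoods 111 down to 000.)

7

  ###|.  b7=0 t=1,i=10
  ##.|.  b6=0 t=1,i=2
  #.#|.  b5=0 t=0,i=6
  #..|.  b4=0 t=0,i=0
  .##|.  b3=0 t=1,i=1
  .#.|#  b2=1 t=0,i=2
  ..#|#  b1=1 t=0,i=1
  ...|#  b0=1 t=0,i=9
  bits 00000111 = 7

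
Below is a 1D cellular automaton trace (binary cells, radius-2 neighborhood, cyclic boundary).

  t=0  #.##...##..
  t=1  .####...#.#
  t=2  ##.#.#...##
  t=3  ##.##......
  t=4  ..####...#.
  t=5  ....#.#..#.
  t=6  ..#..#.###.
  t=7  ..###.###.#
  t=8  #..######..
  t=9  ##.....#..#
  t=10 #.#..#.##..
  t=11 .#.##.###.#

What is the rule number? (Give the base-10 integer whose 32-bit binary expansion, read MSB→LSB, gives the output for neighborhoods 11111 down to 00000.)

  [31] ##### => .  t=8,i=5
  [30] ####. => #  t=1,i=3
  [29] ###.# => #  t=2,i=1
  [28] ###.. => .  t=1,i=4
  [27] ##.## => #  t=3,i=2
  [26] ##.#. => .  t=2,i=2
  [25] ##..# => .  t=0,i=9
  [24] ##... => #  t=0,i=4
  [23] #.### => #  t=1,i=1
  [22] #.##. => #  t=0,i=2
  [21] #.#.# => #  t=1,i=10
  [20] #.#.. => .  t=2,i=5
  [19] #..## => .  t=7,i=1
  [18] #..#. => #  t=0,i=10
  [17] #...# => .  t=0,i=5
  [16] #.... => .  t=3,i=6
  [15] .#### => .  t=1,i=2
  [14] .###. => #  t=6,i=8
  [13] .##.# => .  t=3,i=1
  [12] .##.. => #  t=0,i=3
  [11] .#.## => #  t=0,i=1
  [10] .#.#. => #  t=1,i=9
  [9] .#..# => #  t=5,i=7
  [8] .#... => .  t=2,i=6
  [7] ..### => .  t=2,i=9
  [6] ..##. => .  t=0,i=7
  [5] ..#.# => .  t=0,i=0
  [4] ..#.. => #  t=4,i=9
  [3] ...## => .  t=0,i=6
  [2] ...#. => .  t=1,i=7
  [1] ....# => #  t=3,i=9
  [0] ..... => .  t=3,i=7
  bits 01101001111001000101111000010010 = 1776573970

1776573970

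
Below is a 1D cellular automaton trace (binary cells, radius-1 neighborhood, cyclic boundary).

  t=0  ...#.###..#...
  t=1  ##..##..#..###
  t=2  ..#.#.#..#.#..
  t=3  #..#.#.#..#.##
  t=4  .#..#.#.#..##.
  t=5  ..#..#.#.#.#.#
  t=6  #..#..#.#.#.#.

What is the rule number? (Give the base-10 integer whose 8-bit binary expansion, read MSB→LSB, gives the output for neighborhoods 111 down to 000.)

  nb ###: next=.  (t=0,i=6, bit7=0)
  nb ##.: next=.  (t=0,i=7, bit6=0)
  nb #.#: next=#  (t=0,i=4, bit5=1)
  nb #..: next=#  (t=0,i=8, bit4=1)
  nb .##: next=#  (t=0,i=5, bit3=1)
  nb .#.: next=.  (t=0,i=3, bit2=0)
  nb ..#: next=.  (t=0,i=2, bit1=0)
  nb ...: next=#  (t=0,i=0, bit0=1)
  bits 00111001 = 57

57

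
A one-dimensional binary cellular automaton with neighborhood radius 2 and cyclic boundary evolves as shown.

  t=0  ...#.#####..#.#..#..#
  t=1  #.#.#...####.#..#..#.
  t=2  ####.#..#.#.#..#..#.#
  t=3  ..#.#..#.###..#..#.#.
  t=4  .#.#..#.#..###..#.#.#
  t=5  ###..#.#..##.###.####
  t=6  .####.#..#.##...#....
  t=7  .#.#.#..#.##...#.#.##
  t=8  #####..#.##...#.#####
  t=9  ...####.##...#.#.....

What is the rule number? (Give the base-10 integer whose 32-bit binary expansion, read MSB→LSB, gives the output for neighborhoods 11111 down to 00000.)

1584147847

  #####|.  b31=0 t=0,i=7
  ####.|#  b30=1 t=0,i=8
  ###.#|.  b29=0 t=1,i=11
  ###..|#  b28=1 t=0,i=9
  ##.##|#  b27=1 t=5,i=12
  ##.#.|#  b26=1 t=1,i=12
  ##..#|#  b25=1 t=0,i=10
  ##...|.  b24=0 t=6,i=13
  #.###|.  b23=0 t=0,i=5
  #.##.|#  b22=1 t=6,i=11
  #.#.#|#  b21=1 t=1,i=0
  #.#..|.  b20=0 t=0,i=14
  #..##|#  b19=1 t=4,i=10
  #..#.|#  b18=1 t=0,i=11
  #...#|.  b17=0 t=0,i=1
  #....|.  b16=0 t=6,i=18
  .####|.  b15=0 t=0,i=6
  .###.|.  b14=0 t=3,i=10
  .##.#|#  b13=1 t=5,i=11
  .##..|.  b12=0 t=6,i=12
  .#.##|#  b11=1 t=0,i=4
  .#.#.|#  b10=1 t=0,i=13
  .#..#|.  b9=0 t=0,i=15
  .#...|#  b8=1 t=0,i=0
  ..###|#  b7=1 t=1,i=8
  ..##.|.  b6=0 t=5,i=10
  ..#.#|.  b5=0 t=0,i=3
  ..#..|.  b4=0 t=0,i=17
  ...##|.  b3=0 t=1,i=7
  ...#.|#  b2=1 t=0,i=2
  ....#|#  b1=1 t=6,i=20
  .....|#  b0=1 t=6,i=19
  bits 01011110011011000010110110000111 = 1584147847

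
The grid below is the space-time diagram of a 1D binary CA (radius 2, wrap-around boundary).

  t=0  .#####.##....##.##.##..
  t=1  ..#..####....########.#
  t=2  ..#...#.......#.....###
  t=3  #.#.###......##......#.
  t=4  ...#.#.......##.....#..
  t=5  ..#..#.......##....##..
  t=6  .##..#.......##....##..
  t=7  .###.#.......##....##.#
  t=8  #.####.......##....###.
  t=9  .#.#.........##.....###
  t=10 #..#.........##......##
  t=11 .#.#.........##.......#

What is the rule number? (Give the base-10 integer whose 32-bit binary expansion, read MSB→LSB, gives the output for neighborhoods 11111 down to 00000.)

777189460

  nb #####: next=.  (t=0,i=3, bit31=0)
  nb ####.: next=.  (t=0,i=4, bit30=0)
  nb ###.#: next=#  (t=0,i=5, bit29=1)
  nb ###..: next=.  (t=1,i=8, bit28=0)
  nb ##.##: next=#  (t=0,i=6, bit27=1)
  nb ##.#.: next=#  (t=1,i=21, bit26=1)
  nb ##..#: next=#  (t=2,i=0, bit25=1)
  nb ##...: next=.  (t=0,i=9, bit24=0)
  nb #.###: next=.  (t=3,i=4, bit23=0)
  nb #.##.: next=#  (t=0,i=7, bit22=1)
  nb #.#.#: next=.  (t=3,i=0, bit21=0)
  nb #.#..: next=#  (t=1,i=22, bit20=1)
  nb #..##: next=.  (t=1,i=4, bit19=0)
  nb #..#.: next=.  (t=1,i=1, bit18=0)
  nb #...#: next=#  (t=0,i=22, bit17=1)
  nb #....: next=.  (t=0,i=10, bit16=0)
  nb .####: next=#  (t=0,i=2, bit15=1)
  nb .###.: next=#  (t=2,i=21, bit14=1)
  nb .##.#: next=#  (t=0,i=14, bit13=1)
  nb .##..: next=#  (t=0,i=8, bit12=1)
  nb .#.##: next=#  (t=3,i=3, bit11=1)
  nb .#.#.: next=.  (t=3,i=1, bit10=0)
  nb .#..#: next=.  (t=1,i=0, bit9=0)
  nb .#...: next=.  (t=2,i=3, bit8=0)
  nb ..###: next=.  (t=0,i=1, bit7=0)
  nb ..##.: next=#  (t=0,i=13, bit6=1)
  nb ..#.#: next=.  (t=3,i=21, bit5=0)
  nb ..#..: next=#  (t=1,i=2, bit4=1)
  nb ...##: next=.  (t=0,i=0, bit3=0)
  nb ...#.: next=#  (t=2,i=5, bit2=1)
  nb ....#: next=.  (t=0,i=11, bit1=0)
  nb .....: next=.  (t=2,i=9, bit0=0)
  bits 00101110010100101111100001010100 = 777189460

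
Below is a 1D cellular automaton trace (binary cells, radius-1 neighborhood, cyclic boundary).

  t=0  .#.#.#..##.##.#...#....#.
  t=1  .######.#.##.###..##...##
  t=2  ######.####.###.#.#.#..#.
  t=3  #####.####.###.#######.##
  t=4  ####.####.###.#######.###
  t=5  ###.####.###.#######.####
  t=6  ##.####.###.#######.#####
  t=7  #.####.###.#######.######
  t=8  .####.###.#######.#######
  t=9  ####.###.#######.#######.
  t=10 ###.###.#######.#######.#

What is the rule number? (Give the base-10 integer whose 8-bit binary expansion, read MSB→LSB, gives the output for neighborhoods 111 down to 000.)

  nb ###: next=#  (t=1,i=2, bit7=1)
  nb ##.: next=.  (t=0,i=9, bit6=0)
  nb #.#: next=#  (t=0,i=2, bit5=1)
  nb #..: next=#  (t=0,i=6, bit4=1)
  nb .##: next=#  (t=0,i=8, bit3=1)
  nb .#.: next=#  (t=0,i=1, bit2=1)
  nb ..#: next=.  (t=0,i=0, bit1=0)
  nb ...: next=.  (t=0,i=16, bit0=0)
  bits 10111100 = 188

188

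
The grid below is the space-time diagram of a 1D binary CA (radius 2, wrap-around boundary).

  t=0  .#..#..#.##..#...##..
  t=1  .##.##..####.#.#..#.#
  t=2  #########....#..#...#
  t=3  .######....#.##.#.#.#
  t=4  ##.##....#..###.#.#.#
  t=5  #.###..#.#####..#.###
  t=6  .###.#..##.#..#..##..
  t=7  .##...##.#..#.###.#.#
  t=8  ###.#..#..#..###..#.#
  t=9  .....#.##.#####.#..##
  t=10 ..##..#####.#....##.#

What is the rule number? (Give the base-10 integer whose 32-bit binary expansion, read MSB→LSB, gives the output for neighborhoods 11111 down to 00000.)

  ##### -> #   bit 31 = 1  t=2,i=1
  ####. -> .   bit 30 = 0  t=1,i=10
  ###.# -> .   bit 29 = 0  t=1,i=11
  ###.. -> .   bit 28 = 0  t=2,i=8
  ##.## -> #   bit 27 = 1  t=1,i=3
  ##.#. -> .   bit 26 = 0  t=1,i=12
  ##..# -> #   bit 25 = 1  t=0,i=11
  ##... -> .   bit 24 = 0  t=0,i=19
  #.### -> #   bit 23 = 1  t=3,i=1
  #.##. -> #   bit 22 = 1  t=0,i=9
  #.#.# -> #   bit 21 = 1  t=1,i=13
  #.#.. -> .   bit 20 = 0  t=1,i=15
  #..## -> #   bit 19 = 1  t=1,i=7
  #..#. -> .   bit 18 = 0  t=0,i=3
  #...# -> #   bit 17 = 1  t=0,i=15
  #.... -> .   bit 16 = 0  t=2,i=10
  .#### -> .   bit 15 = 0  t=1,i=9
  .###. -> #   bit 14 = 1  t=4,i=0
  .##.# -> #   bit 13 = 1  t=1,i=2
  .##.. -> #   bit 12 = 1  t=0,i=10
  .#.## -> #   bit 11 = 1  t=0,i=8
  .#.#. -> .   bit 10 = 0  t=1,i=14
  .#..# -> #   bit 9 = 1  t=0,i=2
  .#... -> .   bit 8 = 0  t=0,i=14
  ..### -> #   bit 7 = 1  t=1,i=8
  ..##. -> .   bit 6 = 0  t=0,i=17
  ..#.# -> .   bit 5 = 0  t=0,i=7
  ..#.. -> #   bit 4 = 1  t=0,i=1
  ...## -> .   bit 3 = 0  t=0,i=16
  ...#. -> .   bit 2 = 0  t=0,i=0
  ....# -> #   bit 1 = 1  t=2,i=11
  ..... -> #   bit 0 = 1  t=9,i=2
  bits 10001010111010100111101010010011 = 2330622611

2330622611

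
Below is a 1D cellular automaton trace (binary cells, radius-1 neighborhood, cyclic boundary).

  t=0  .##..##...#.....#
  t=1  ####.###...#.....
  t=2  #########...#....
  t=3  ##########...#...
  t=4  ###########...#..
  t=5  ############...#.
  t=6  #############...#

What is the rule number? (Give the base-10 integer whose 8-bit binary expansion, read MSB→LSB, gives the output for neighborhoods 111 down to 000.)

248

  nb ###: next=#  (t=1,i=1, bit7=1)
  nb ##.: next=#  (t=0,i=2, bit6=1)
  nb #.#: next=#  (t=0,i=0, bit5=1)
  nb #..: next=#  (t=0,i=3, bit4=1)
  nb .##: next=#  (t=0,i=1, bit3=1)
  nb .#.: next=.  (t=0,i=10, bit2=0)
  nb ..#: next=.  (t=0,i=4, bit1=0)
  nb ...: next=.  (t=0,i=8, bit0=0)
  bits 11111000 = 248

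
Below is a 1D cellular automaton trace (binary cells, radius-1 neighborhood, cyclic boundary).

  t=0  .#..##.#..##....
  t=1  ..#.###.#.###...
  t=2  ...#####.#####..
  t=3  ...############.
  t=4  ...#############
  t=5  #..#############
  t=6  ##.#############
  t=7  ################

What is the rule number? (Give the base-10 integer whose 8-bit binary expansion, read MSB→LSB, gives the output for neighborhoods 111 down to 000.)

  ### -> #   bit 7 = 1  t=1,i=5
  ##. -> #   bit 6 = 1  t=0,i=5
  #.# -> #   bit 5 = 1  t=0,i=6
  #.. -> #   bit 4 = 1  t=0,i=2
  .## -> #   bit 3 = 1  t=0,i=4
  .#. -> .   bit 2 = 0  t=0,i=1
  ..# -> .   bit 1 = 0  t=0,i=0
  ... -> .   bit 0 = 0  t=0,i=13
  bits 11111000 = 248

248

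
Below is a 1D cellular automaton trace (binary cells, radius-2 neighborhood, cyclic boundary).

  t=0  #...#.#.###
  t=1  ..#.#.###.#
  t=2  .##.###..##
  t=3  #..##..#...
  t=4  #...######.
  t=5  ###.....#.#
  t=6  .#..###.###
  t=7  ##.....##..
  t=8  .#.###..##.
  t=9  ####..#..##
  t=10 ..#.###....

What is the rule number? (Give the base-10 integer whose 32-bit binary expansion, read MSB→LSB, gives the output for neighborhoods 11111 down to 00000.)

  [31] ##### => .  t=4,i=6
  [30] ####. => #  t=0,i=10
  [29] ###.# => .  t=1,i=8
  [28] ###.. => .  t=0,i=0
  [27] ##.## => #  t=2,i=0
  [26] ##.#. => #  t=1,i=9
  [25] ##..# => #  t=2,i=7
  [24] ##... => .  t=0,i=1
  [23] #.### => #  t=0,i=8
  [22] #.##. => .  t=2,i=1
  [21] #.#.# => #  t=0,i=6
  [20] #.#.. => #  t=1,i=10
  [19] #..## => .  t=2,i=8
  [18] #..#. => #  t=1,i=1
  [17] #...# => #  t=0,i=2
  [16] #.... => #  t=5,i=4
  [15] .#### => .  t=0,i=9
  [14] .###. => .  t=1,i=7
  [13] .##.# => .  t=2,i=2
  [12] .##.. => #  t=3,i=4
  [11] .#.## => #  t=0,i=7
  [10] .#.#. => .  t=0,i=5
  [9] .#..# => .  t=1,i=0
  [8] .#... => #  t=3,i=8
  [7] ..### => .  t=4,i=4
  [6] ..##. => .  t=2,i=9
  [5] ..#.# => #  t=0,i=4
  [4] ..#.. => #  t=3,i=0
  [3] ...## => .  t=4,i=3
  [2] ...#. => .  t=0,i=3
  [1] ....# => #  t=5,i=6
  [0] ..... => #  t=5,i=5
  bits 01001110101101110001100100110011 = 1320622387

1320622387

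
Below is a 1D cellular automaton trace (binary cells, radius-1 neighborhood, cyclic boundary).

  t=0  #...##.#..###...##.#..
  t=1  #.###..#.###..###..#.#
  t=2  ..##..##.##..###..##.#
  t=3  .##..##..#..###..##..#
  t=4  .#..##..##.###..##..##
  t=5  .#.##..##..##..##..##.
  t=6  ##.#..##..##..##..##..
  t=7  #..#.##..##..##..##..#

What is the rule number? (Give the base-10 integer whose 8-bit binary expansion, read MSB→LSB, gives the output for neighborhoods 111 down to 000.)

  nb ###: next=#  (t=0,i=11, bit7=1)
  nb ##.: next=.  (t=0,i=5, bit6=0)
  nb #.#: next=.  (t=0,i=6, bit5=0)
  nb #..: next=.  (t=0,i=1, bit4=0)
  nb .##: next=#  (t=0,i=4, bit3=1)
  nb .#.: next=#  (t=0,i=0, bit2=1)
  nb ..#: next=#  (t=0,i=3, bit1=1)
  nb ...: next=#  (t=0,i=2, bit0=1)
  bits 10001111 = 143

143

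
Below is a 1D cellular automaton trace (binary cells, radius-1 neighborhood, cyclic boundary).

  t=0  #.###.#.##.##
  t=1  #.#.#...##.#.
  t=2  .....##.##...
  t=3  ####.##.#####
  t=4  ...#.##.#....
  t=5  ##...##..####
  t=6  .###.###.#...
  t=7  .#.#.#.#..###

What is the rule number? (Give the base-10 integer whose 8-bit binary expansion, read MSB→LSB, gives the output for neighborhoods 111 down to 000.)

  nb ###: next=.  (t=0,i=3, bit7=0)
  nb ##.: next=#  (t=0,i=0, bit6=1)
  nb #.#: next=.  (t=0,i=1, bit5=0)
  nb #..: next=#  (t=1,i=5, bit4=1)
  nb .##: next=#  (t=0,i=2, bit3=1)
  nb .#.: next=.  (t=0,i=6, bit2=0)
  nb ..#: next=.  (t=1,i=7, bit1=0)
  nb ...: next=#  (t=1,i=6, bit0=1)
  bits 01011001 = 89

89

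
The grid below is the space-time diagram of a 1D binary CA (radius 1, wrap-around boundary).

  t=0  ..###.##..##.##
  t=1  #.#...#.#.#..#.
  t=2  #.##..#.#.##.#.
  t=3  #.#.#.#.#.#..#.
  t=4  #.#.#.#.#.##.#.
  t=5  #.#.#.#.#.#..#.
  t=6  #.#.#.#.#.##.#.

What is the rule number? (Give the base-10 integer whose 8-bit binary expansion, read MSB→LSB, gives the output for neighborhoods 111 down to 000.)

  ###|.  b7=0 t=0,i=3
  ##.|.  b6=0 t=0,i=4
  #.#|.  b5=0 t=0,i=5
  #..|#  b4=1 t=0,i=0
  .##|#  b3=1 t=0,i=2
  .#.|#  b2=1 t=1,i=0
  ..#|.  b1=0 t=0,i=1
  ...|.  b0=0 t=1,i=4
  bits 00011100 = 28

28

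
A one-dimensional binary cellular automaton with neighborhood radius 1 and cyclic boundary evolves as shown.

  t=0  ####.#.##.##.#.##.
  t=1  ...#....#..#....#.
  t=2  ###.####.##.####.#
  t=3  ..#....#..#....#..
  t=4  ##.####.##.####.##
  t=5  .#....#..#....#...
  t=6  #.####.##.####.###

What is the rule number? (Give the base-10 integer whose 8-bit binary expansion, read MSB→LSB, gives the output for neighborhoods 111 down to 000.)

  [7] ### => .  t=0,i=1
  [6] ##. => #  t=0,i=3
  [5] #.# => .  t=0,i=4
  [4] #.. => #  t=1,i=4
  [3] .## => .  t=0,i=0
  [2] .#. => .  t=0,i=5
  [1] ..# => #  t=1,i=2
  [0] ... => #  t=1,i=0
  bits 01010011 = 83

83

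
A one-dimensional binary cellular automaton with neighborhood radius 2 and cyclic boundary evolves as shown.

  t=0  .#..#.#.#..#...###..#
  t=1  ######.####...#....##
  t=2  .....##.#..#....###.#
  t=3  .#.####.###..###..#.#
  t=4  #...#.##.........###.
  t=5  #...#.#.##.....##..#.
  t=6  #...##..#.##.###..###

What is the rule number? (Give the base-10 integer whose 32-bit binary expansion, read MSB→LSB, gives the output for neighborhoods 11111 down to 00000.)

  nb #####: next=.  (t=1,i=0, bit31=0)
  nb ####.: next=.  (t=1,i=4, bit30=0)
  nb ###.#: next=#  (t=1,i=5, bit29=1)
  nb ###..: next=.  (t=0,i=17, bit28=0)
  nb ##.##: next=#  (t=1,i=6, bit27=1)
  nb ##.#.: next=.  (t=2,i=7, bit26=0)
  nb ##..#: next=.  (t=0,i=18, bit25=0)
  nb ##...: next=#  (t=1,i=11, bit24=1)
  nb #.###: next=.  (t=1,i=7, bit23=0)
  nb #.##.: next=#  (t=4,i=6, bit22=1)
  nb #.#.#: next=.  (t=0,i=6, bit21=0)
  nb #.#..: next=#  (t=0,i=1, bit20=1)
  nb #..##: next=.  (t=3,i=12, bit19=0)
  nb #..#.: next=#  (t=0,i=3, bit18=1)
  nb #...#: next=.  (t=0,i=13, bit17=0)
  nb #....: next=#  (t=1,i=16, bit16=1)
  nb .####: next=#  (t=1,i=8, bit15=1)
  nb .###.: next=.  (t=0,i=16, bit14=0)
  nb .##.#: next=#  (t=2,i=6, bit13=1)
  nb .##..: next=.  (t=4,i=7, bit12=0)
  nb .#.##: next=.  (t=3,i=2, bit11=0)
  nb .#.#.: next=#  (t=0,i=0, bit10=1)
  nb .#..#: next=#  (t=0,i=2, bit9=1)
  nb .#...: next=.  (t=0,i=12, bit8=0)
  nb ..###: next=.  (t=0,i=15, bit7=0)
  nb ..##.: next=#  (t=2,i=5, bit6=1)
  nb ..#.#: next=#  (t=0,i=4, bit5=1)
  nb ..#..: next=.  (t=0,i=11, bit4=0)
  nb ...##: next=#  (t=0,i=14, bit3=1)
  nb ...#.: next=.  (t=1,i=13, bit2=0)
  nb ....#: next=#  (t=1,i=17, bit1=1)
  nb .....: next=.  (t=2,i=2, bit0=0)
  bits 00101001010101011010011001101010 = 693479018

693479018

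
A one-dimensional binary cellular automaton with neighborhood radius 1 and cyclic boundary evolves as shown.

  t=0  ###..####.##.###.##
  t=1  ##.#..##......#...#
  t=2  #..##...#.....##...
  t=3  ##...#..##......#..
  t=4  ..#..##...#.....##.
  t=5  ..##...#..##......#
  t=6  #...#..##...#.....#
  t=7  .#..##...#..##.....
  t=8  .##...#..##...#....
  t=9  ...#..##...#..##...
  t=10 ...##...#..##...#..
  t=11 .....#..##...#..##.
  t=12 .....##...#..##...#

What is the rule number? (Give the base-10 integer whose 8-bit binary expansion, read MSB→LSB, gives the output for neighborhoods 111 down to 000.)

148

  [7] ### => #  t=0,i=0
  [6] ##. => .  t=0,i=2
  [5] #.# => .  t=0,i=9
  [4] #.. => #  t=0,i=3
  [3] .## => .  t=0,i=5
  [2] .#. => #  t=1,i=3
  [1] ..# => .  t=0,i=4
  [0] ... => .  t=1,i=9
  bits 10010100 = 148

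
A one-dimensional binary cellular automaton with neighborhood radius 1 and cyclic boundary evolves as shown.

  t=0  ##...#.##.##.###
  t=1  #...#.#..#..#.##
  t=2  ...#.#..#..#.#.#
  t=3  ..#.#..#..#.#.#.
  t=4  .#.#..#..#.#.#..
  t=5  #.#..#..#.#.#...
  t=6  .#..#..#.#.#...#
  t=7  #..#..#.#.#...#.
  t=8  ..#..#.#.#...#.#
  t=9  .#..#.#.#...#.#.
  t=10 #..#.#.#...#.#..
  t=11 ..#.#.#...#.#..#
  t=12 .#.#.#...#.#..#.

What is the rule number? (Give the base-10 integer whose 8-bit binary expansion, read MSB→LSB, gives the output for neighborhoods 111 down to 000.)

  [7] ### => #  t=0,i=0
  [6] ##. => .  t=0,i=1
  [5] #.# => #  t=0,i=6
  [4] #.. => .  t=0,i=2
  [3] .## => .  t=0,i=7
  [2] .#. => .  t=0,i=5
  [1] ..# => #  t=0,i=4
  [0] ... => .  t=0,i=3
  bits 10100010 = 162

162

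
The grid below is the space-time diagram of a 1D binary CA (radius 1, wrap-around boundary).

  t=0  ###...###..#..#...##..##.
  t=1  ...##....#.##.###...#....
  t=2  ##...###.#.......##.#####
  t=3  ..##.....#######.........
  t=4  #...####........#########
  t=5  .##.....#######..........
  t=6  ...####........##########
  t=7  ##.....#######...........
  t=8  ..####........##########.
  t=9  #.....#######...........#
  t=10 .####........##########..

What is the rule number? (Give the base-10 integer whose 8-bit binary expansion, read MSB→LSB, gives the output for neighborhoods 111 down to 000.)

  [7] ### => .  t=0,i=1
  [6] ##. => .  t=0,i=2
  [5] #.# => .  t=0,i=24
  [4] #.. => #  t=0,i=3
  [3] .## => .  t=0,i=0
  [2] .#. => #  t=0,i=11
  [1] ..# => .  t=0,i=5
  [0] ... => #  t=0,i=4
  bits 00010101 = 21

21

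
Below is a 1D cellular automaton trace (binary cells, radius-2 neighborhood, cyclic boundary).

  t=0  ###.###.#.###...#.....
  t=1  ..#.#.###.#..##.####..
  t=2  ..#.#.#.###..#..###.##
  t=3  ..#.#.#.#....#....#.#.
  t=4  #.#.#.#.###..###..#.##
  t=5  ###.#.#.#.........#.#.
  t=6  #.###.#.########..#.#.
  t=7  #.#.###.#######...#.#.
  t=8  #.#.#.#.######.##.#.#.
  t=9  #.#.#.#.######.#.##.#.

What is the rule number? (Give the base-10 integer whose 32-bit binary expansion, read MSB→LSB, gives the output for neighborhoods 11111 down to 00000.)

3857940849

  [31] ##### => #  t=6,i=10
  [30] ####. => #  t=1,i=18
  [29] ###.# => #  t=0,i=2
  [28] ###.. => .  t=0,i=12
  [27] ##.## => .  t=0,i=3
  [26] ##.#. => #  t=0,i=7
  [25] ##..# => .  t=2,i=0
  [24] ##... => #  t=0,i=13
  [23] #.### => #  t=0,i=4
  [22] #.##. => #  t=2,i=20
  [21] #.#.# => #  t=0,i=8
  [20] #.#.. => #  t=1,i=10
  [19] #..## => .  t=1,i=12
  [18] #..#. => .  t=2,i=1
  [17] #...# => #  t=0,i=14
  [16] #.... => #  t=0,i=18
  [15] .#### => #  t=1,i=17
  [14] .###. => .  t=0,i=1
  [13] .##.# => .  t=1,i=14
  [12] .##.. => .  t=2,i=21
  [11] .#.## => .  t=0,i=9
  [10] .#.#. => .  t=1,i=3
  [9] .#..# => .  t=1,i=11
  [8] .#... => #  t=0,i=17
  [7] ..### => .  t=0,i=0
  [6] ..##. => #  t=1,i=13
  [5] ..#.# => #  t=1,i=2
  [4] ..#.. => #  t=0,i=16
  [3] ...## => .  t=0,i=21
  [2] ...#. => .  t=0,i=15
  [1] ....# => .  t=0,i=20
  [0] ..... => #  t=0,i=19
  bits 11100101111100111000000101110001 = 3857940849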